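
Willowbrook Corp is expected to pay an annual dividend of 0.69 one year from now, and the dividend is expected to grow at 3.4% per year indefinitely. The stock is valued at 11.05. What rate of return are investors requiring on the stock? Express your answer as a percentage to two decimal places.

9.64%

P = D₁/(r − g) ⇒ r = D₁/P + g = 0.6900/11.05 + 0.034 = 0.062443 + 0.034 = 0.096443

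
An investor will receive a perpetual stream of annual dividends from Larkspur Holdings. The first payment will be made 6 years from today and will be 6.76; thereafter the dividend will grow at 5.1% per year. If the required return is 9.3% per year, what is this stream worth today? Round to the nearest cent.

103.18

Value at end of year 5: C₁ / (r − g) = 6.76 / (0.093 − 0.051) = 160.9524
Discount to today: PV = 160.9524 / (1 + 0.093)^5 = 160.9524 / 1.559915 = 103.18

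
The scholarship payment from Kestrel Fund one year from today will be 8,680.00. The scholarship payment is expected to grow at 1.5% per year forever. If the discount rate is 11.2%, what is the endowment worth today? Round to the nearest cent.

Growing perpetuity: P = D₁ / (r − g) = 8,680.0000 / (0.112 − 0.015) = 89,484.54

89484.54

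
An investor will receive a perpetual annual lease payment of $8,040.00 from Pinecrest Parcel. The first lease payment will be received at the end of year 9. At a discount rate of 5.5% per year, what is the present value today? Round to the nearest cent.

Value at end of year 8: C / r = $8,040.00 / 0.055 = $146,181.8182
Discount to today: PV = $146,181.8182 / (1 + 0.055)^8 = $146,181.8182 / 1.534687 = $95,251.91

$95251.91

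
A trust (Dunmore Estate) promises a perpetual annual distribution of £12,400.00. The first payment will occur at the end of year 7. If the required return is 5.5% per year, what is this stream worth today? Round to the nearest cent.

£163509.97

Value at end of year 6: C / r = £12,400.00 / 0.055 = £225,454.5455
Discount to today: PV = £225,454.5455 / (1 + 0.055)^6 = £225,454.5455 / 1.378843 = £163,509.97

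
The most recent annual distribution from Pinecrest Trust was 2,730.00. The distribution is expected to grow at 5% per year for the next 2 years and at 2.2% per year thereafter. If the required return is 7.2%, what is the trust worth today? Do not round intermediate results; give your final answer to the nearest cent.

D_1 = 2866.50000
D_2 = 3009.82500
Terminal value at year 2: TV = D_2×(1+g_2)/(r−g_2) = 3076.04115/0.05 = 61520.82300
P_0 = D_1/(1+r)^1 + D_2/(1+r)^2 + TV/(1+r)^2
    = 2673.97388 + 2619.09755 + 53534.35394 = 58827.42537

58827.43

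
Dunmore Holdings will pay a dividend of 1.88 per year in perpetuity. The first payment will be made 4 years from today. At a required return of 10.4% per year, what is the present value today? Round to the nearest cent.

Value at end of year 3: C / r = 1.88 / 0.104 = 18.0769
Discount to today: PV = 18.0769 / (1 + 0.104)^3 = 18.0769 / 1.345573 = 13.43

13.43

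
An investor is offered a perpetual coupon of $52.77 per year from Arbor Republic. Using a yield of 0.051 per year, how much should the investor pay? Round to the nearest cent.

Level perpetuity: PV = C / r = $52.77 / 0.051 = $1,034.71

$1034.71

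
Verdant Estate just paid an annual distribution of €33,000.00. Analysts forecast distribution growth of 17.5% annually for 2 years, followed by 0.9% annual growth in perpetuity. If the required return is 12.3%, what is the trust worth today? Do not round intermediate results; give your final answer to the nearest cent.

€390409.27

D_1 = 38775.00000
D_2 = 45560.62500
Terminal value at year 2: TV = D_2×(1+g_2)/(r−g_2) = 45970.67062/0.114 = 403251.49671
P_0 = D_1/(1+r)^1 + D_2/(1+r)^2 + TV/(1+r)^2
    = 34528.04987 + 36126.85538 + 319754.36035 = 390409.26559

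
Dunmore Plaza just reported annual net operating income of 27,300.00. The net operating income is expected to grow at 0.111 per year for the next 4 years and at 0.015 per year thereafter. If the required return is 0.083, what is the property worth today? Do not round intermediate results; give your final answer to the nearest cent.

D_1 = 30330.30000
D_2 = 33696.96330
D_3 = 37437.32623
D_4 = 41592.86944
Terminal value at year 4: TV = D_4×(1+g_2)/(r−g_2) = 42216.76248/0.068 = 620834.74234
P_0 = D_1/(1+r)^1 + D_2/(1+r)^2 + D_3/(1+r)^3 + D_4/(1+r)^4 + TV/(1+r)^4
    = 28005.81717 + 28729.88262 + 29472.66814 + 30234.65771 + 451296.72909 = 567739.75473

567739.75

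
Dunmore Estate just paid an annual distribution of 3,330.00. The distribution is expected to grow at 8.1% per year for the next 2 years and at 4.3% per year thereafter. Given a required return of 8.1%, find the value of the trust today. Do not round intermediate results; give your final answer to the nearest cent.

D_1 = 3599.73000
D_2 = 3891.30813
Terminal value at year 2: TV = D_2×(1+g_2)/(r−g_2) = 4058.63438/0.038 = 106806.16788
P_0 = D_1/(1+r)^1 + D_2/(1+r)^2 + TV/(1+r)^2
    = 3330.00000 + 3330.00000 + 91399.73684 = 98059.73684

98059.74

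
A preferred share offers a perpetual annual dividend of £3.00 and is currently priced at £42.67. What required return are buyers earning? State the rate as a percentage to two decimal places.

P = C/r ⇒ r = C/P = £3.00/£42.67 = 0.070307

7.03%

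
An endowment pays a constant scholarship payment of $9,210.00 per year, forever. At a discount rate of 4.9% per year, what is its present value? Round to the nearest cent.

Level perpetuity: PV = C / r = $9,210.00 / 0.049 = $187,959.18

$187959.18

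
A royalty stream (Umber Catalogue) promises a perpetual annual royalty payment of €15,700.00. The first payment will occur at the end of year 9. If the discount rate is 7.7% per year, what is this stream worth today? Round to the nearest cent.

€112637.58

Value at end of year 8: C / r = €15,700.00 / 0.077 = €203,896.1039
Discount to today: PV = €203,896.1039 / (1 + 0.077)^8 = €203,896.1039 / 1.810196 = €112,637.58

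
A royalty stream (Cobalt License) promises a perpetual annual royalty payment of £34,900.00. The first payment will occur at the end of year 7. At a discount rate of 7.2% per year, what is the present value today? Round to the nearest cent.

Value at end of year 6: C / r = £34,900.00 / 0.072 = £484,722.2222
Discount to today: PV = £484,722.2222 / (1 + 0.072)^6 = £484,722.2222 / 1.517640 = £319,392.14

£319392.14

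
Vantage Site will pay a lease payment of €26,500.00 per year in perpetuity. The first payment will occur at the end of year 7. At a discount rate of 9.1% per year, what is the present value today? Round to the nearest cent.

€172685.54

Value at end of year 6: C / r = €26,500.00 / 0.091 = €291,208.7912
Discount to today: PV = €291,208.7912 / (1 + 0.091)^6 = €291,208.7912 / 1.686353 = €172,685.54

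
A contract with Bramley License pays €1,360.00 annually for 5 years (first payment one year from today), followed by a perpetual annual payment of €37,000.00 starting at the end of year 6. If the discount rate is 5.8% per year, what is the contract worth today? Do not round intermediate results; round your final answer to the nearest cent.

PV of 5-year annuity: €1,360.00 × [1 − (1+0.058)^−5] / 0.058 = 5760.11919
Perpetuity value at year 5: €37,000.00 / 0.058 = 637931.03448
PV of perpetuity: 637931.03448 / (1+0.058)^5 = 481221.90944
Total PV = 5760.11919 + 481221.90944 = 486982.02863

€486982.03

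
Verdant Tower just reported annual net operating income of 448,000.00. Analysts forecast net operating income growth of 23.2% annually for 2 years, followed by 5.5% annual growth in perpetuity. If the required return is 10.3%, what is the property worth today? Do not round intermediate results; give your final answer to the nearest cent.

D_1 = 551936.00000
D_2 = 679985.15200
Terminal value at year 2: TV = D_2×(1+g_2)/(r−g_2) = 717384.33536/0.048 = 14945506.98667
P_0 = D_1/(1+r)^1 + D_2/(1+r)^2 + TV/(1+r)^2
    = 500395.28558 + 558918.39695 + 12284560.59972 = 13343874.28226

13343874.28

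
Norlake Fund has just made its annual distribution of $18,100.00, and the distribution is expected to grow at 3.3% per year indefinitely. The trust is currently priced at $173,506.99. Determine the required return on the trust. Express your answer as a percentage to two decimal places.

14.08%

D₁ = $18,100.00 × 1.033 = $18,697.3000
P = D₁/(r − g) ⇒ r = D₁/P + g = $18,697.3000/$173,506.99 + 0.033 = 0.107761 + 0.033 = 0.140761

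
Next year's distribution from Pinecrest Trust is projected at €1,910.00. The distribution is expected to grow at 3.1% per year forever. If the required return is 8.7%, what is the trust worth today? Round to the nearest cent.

Growing perpetuity: P = D₁ / (r − g) = €1,910.0000 / (0.087 − 0.031) = €34,107.14

€34107.14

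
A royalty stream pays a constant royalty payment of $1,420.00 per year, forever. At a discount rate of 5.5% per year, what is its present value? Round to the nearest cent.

$25818.18

Level perpetuity: PV = C / r = $1,420.00 / 0.055 = $25,818.18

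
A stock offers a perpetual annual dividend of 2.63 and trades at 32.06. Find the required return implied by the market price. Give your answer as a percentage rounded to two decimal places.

P = C/r ⇒ r = C/P = 2.63/32.06 = 0.082034

8.20%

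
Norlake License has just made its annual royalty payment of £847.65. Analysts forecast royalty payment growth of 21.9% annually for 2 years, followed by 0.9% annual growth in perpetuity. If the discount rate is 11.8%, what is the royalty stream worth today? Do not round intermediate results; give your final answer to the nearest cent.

£11260.30

D_1 = 1033.28535
D_2 = 1259.57484
Terminal value at year 2: TV = D_2×(1+g_2)/(r−g_2) = 1270.91102/0.109 = 11659.73408
P_0 = D_1/(1+r)^1 + D_2/(1+r)^2 + TV/(1+r)^2
    = 924.22661 + 1007.72114 + 9328.35443 = 11260.30218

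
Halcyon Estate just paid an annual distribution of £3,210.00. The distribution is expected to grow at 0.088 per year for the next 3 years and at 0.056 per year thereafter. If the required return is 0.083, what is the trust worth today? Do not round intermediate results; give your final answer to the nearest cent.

£137012.77

D_1 = 3492.48000
D_2 = 3799.81824
D_3 = 4134.20225
Terminal value at year 3: TV = D_3×(1+g_2)/(r−g_2) = 4365.71757/0.027 = 161693.24336
P_0 = D_1/(1+r)^1 + D_2/(1+r)^2 + D_3/(1+r)^3 + TV/(1+r)^3
    = 3224.81994 + 3239.70831 + 3254.66541 + 127293.58056 = 137012.77423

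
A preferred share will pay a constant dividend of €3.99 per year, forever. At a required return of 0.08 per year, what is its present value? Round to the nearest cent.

Level perpetuity: PV = C / r = €3.99 / 0.08 = €49.88

€49.88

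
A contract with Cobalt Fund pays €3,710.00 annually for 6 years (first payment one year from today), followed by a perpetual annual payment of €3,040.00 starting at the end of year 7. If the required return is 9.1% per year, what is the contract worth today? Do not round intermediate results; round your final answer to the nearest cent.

PV of 6-year annuity: €3,710.00 × [1 − (1+0.091)^−6] / 0.091 = 16593.25489
Perpetuity value at year 6: €3,040.00 / 0.091 = 33406.59341
PV of perpetuity: 33406.59341 / (1+0.091)^6 = 19809.96407
Total PV = 16593.25489 + 19809.96407 = 36403.21895

€36403.22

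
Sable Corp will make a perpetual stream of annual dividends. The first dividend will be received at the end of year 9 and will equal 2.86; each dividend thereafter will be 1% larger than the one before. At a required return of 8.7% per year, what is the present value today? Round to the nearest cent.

Value at end of year 8: C₁ / (r − g) = 2.86 / (0.087 − 0.01) = 37.1429
Discount to today: PV = 37.1429 / (1 + 0.087)^8 = 37.1429 / 1.949110 = 19.06

19.06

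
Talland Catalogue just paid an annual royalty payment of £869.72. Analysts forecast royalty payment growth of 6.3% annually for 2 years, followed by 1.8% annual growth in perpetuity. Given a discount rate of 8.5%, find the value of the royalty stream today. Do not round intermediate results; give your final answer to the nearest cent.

£14370.99

D_1 = 924.51236
D_2 = 982.75664
Terminal value at year 2: TV = D_2×(1+g_2)/(r−g_2) = 1000.44626/0.067 = 14932.03370
P_0 = D_1/(1+r)^1 + D_2/(1+r)^2 + TV/(1+r)^2
    = 852.08512 + 834.80782 + 12684.09497 = 14370.98792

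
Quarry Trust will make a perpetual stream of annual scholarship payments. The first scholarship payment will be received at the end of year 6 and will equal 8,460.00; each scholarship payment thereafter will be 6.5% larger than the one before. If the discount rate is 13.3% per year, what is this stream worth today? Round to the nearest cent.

66636.46

Value at end of year 5: C₁ / (r − g) = 8,460.00 / (0.133 − 0.065) = 124,411.7647
Discount to today: PV = 124,411.7647 / (1 + 0.133)^5 = 124,411.7647 / 1.867022 = 66,636.46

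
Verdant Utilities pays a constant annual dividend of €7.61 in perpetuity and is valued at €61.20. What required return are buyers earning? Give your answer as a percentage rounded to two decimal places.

12.43%

P = C/r ⇒ r = C/P = €7.61/€61.20 = 0.124346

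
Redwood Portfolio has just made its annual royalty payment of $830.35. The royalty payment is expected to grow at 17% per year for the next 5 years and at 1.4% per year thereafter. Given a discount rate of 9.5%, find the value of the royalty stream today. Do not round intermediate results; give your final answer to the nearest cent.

D_1 = 971.50950
D_2 = 1136.66611
D_3 = 1329.89935
D_4 = 1555.98224
D_5 = 1820.49923
Terminal value at year 5: TV = D_5×(1+g_2)/(r−g_2) = 1845.98622/0.081 = 22789.95328
P_0 = D_1/(1+r)^1 + D_2/(1+r)^2 + D_3/(1+r)^3 + D_4/(1+r)^4 + D_5/(1+r)^5 + TV/(1+r)^5
    = 887.22329 + 947.99201 + 1012.92297 + 1082.30125 + 1156.43147 + 14476.80881 = 19563.67980

$19563.68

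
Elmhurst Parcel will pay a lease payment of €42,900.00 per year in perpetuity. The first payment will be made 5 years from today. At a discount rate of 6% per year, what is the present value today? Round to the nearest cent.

€566346.97

Value at end of year 4: C / r = €42,900.00 / 0.06 = €715,000.0000
Discount to today: PV = €715,000.0000 / (1 + 0.06)^4 = €715,000.0000 / 1.262477 = €566,346.97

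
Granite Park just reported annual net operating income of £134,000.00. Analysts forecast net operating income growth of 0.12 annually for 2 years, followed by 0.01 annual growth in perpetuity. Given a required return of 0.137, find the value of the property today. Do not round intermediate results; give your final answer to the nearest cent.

£1296059.95

D_1 = 150080.00000
D_2 = 168089.60000
Terminal value at year 2: TV = D_2×(1+g_2)/(r−g_2) = 169770.49600/0.127 = 1336775.55906
P_0 = D_1/(1+r)^1 + D_2/(1+r)^2 + TV/(1+r)^2
    = 131996.48197 + 130022.91979 + 1034040.54325 = 1296059.94501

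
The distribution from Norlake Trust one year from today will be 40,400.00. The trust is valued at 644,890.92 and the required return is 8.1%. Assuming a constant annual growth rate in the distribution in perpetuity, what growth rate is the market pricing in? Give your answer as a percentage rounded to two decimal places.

1.84%

P = D₁/(r−g) ⇒ g = r − D₁/P = 0.081 − 40,400.00/644,890.92 = 0.018354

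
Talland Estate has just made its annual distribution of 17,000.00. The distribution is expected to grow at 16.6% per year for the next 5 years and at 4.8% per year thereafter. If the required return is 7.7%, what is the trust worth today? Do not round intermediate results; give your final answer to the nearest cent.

D_1 = 19822.00000
D_2 = 23112.45200
D_3 = 26949.11903
D_4 = 31422.67279
D_5 = 36638.83647
Terminal value at year 5: TV = D_5×(1+g_2)/(r−g_2) = 38397.50063/0.029 = 1324051.74571
P_0 = D_1/(1+r)^1 + D_2/(1+r)^2 + D_3/(1+r)^3 + D_4/(1+r)^4 + D_5/(1+r)^5 + TV/(1+r)^5
    = 18404.82823 + 19925.74718 + 21572.35024 + 23355.02357 + 25285.01159 + 913748.00497 = 1022290.96578

1022290.97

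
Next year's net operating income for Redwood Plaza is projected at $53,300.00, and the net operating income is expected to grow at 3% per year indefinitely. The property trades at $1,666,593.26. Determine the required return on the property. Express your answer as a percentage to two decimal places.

P = D₁/(r − g) ⇒ r = D₁/P + g = $53,300.0000/$1,666,593.26 + 0.03 = 0.031981 + 0.03 = 0.061981

6.20%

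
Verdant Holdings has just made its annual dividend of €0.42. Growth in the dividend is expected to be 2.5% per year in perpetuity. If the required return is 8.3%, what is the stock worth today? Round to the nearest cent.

D₁ = D₀ × (1 + g) = €0.42 × 1.025 = €0.4305
Growing perpetuity: P = D₁ / (r − g) = €0.4305 / (0.083 − 0.025) = €7.42

€7.42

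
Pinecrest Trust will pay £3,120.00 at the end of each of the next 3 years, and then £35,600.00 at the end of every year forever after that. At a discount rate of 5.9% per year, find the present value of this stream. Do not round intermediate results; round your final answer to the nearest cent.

£516409.52

PV of 3-year annuity: £3,120.00 × [1 − (1+0.059)^−3] / 0.059 = 8355.25135
Perpetuity value at year 3: £35,600.00 / 0.059 = 603389.83051
PV of perpetuity: 603389.83051 / (1+0.059)^3 = 508054.27025
Total PV = 8355.25135 + 508054.27025 = 516409.52160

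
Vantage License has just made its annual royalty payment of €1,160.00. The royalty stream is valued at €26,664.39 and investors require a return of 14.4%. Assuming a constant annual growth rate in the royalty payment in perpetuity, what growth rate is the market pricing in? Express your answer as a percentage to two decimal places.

P = D₀(1+g)/(r−g) ⇒ P(r−g) = D₀(1+g) ⇒ g(P+D₀) = P·r − D₀
g = (P·r − D₀)/(P + D₀) = (€26,664.39×0.144 − €1,160.00) / (€26,664.39 + €1,160.00) = 0.096307

9.63%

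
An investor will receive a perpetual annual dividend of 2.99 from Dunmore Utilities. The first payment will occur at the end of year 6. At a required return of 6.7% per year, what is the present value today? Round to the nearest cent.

32.27

Value at end of year 5: C / r = 2.99 / 0.067 = 44.6269
Discount to today: PV = 44.6269 / (1 + 0.067)^5 = 44.6269 / 1.383000 = 32.27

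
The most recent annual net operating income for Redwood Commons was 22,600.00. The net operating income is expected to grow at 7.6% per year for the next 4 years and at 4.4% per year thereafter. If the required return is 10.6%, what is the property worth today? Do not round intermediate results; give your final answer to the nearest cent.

D_1 = 24317.60000
D_2 = 26165.73760
D_3 = 28154.33366
D_4 = 30294.06302
Terminal value at year 4: TV = D_4×(1+g_2)/(r−g_2) = 31627.00179/0.062 = 510112.93207
P_0 = D_1/(1+r)^1 + D_2/(1+r)^2 + D_3/(1+r)^3 + D_4/(1+r)^4 + TV/(1+r)^4
    = 21986.98011 + 21390.58824 + 20810.37337 + 20245.89670 + 340914.77666 = 425348.61508

425348.62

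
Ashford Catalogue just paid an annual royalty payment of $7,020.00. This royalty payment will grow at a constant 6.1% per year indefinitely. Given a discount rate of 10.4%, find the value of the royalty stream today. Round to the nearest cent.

D₁ = D₀ × (1 + g) = $7,020.00 × 1.061 = $7,448.2200
Growing perpetuity: P = D₁ / (r − g) = $7,448.2200 / (0.104 − 0.061) = $173,214.42

$173214.42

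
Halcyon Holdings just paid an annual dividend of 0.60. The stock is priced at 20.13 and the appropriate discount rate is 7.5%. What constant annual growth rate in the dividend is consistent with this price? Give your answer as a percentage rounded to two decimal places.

4.39%

P = D₀(1+g)/(r−g) ⇒ P(r−g) = D₀(1+g) ⇒ g(P+D₀) = P·r − D₀
g = (P·r − D₀)/(P + D₀) = (20.13×0.075 − 0.60) / (20.13 + 0.60) = 0.043886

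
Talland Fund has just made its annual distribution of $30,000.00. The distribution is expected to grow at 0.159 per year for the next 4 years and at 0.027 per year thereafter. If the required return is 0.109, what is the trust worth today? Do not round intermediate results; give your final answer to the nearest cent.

$582363.37

D_1 = 34770.00000
D_2 = 40298.43000
D_3 = 46705.88037
D_4 = 54132.11535
Terminal value at year 4: TV = D_4×(1+g_2)/(r−g_2) = 55593.68246/0.082 = 677971.73736
P_0 = D_1/(1+r)^1 + D_2/(1+r)^2 + D_3/(1+r)^3 + D_4/(1+r)^4 + TV/(1+r)^4
    = 31352.56988 + 32766.12128 + 34243.40357 + 35787.29011 + 448213.98716 = 582363.37200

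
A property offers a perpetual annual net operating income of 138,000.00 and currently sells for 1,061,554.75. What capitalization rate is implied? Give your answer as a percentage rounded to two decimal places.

13.00%

P = C/r ⇒ r = C/P = 138,000.00/1,061,554.75 = 0.129998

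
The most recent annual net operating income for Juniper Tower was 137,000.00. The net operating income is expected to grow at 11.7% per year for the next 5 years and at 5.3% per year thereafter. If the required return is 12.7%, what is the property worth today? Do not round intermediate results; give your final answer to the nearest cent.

D_1 = 153029.00000
D_2 = 170933.39300
D_3 = 190932.59998
D_4 = 213271.71418
D_5 = 238224.50474
Terminal value at year 5: TV = D_5×(1+g_2)/(r−g_2) = 250850.40349/0.074 = 3389870.31742
P_0 = D_1/(1+r)^1 + D_2/(1+r)^2 + D_3/(1+r)^3 + D_4/(1+r)^4 + D_5/(1+r)^5 + TV/(1+r)^5
    = 135784.38332 + 134579.55294 + 133385.41317 + 132201.86913 + 131028.82681 + 1864504.79230 = 2531484.83767

2531484.84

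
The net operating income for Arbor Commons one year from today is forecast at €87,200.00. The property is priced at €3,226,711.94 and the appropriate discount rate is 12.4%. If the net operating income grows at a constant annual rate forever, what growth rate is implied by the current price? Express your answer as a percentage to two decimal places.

9.70%

P = D₁/(r−g) ⇒ g = r − D₁/P = 0.124 − €87,200.00/€3,226,711.94 = 0.096976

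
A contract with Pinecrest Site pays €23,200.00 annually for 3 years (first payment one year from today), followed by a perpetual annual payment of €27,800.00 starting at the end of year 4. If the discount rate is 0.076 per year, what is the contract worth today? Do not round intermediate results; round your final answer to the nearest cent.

€353848.74

PV of 3-year annuity: €23,200.00 × [1 − (1+0.076)^−3] / 0.076 = 60222.82228
Perpetuity value at year 3: €27,800.00 / 0.076 = 365789.47368
PV of perpetuity: 365789.47368 / (1+0.076)^3 = 293625.91940
Total PV = 60222.82228 + 293625.91940 = 353848.74168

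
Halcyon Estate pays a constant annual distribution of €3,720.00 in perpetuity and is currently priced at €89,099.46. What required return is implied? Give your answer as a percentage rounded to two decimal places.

4.18%

P = C/r ⇒ r = C/P = €3,720.00/€89,099.46 = 0.041751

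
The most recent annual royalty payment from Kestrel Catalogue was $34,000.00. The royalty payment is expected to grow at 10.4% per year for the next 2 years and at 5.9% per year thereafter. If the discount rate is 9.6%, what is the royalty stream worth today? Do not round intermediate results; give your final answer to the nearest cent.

$1056139.67

D_1 = 37536.00000
D_2 = 41439.74400
Terminal value at year 2: TV = D_2×(1+g_2)/(r−g_2) = 43884.68890/0.037 = 1186072.67286
P_0 = D_1/(1+r)^1 + D_2/(1+r)^2 + TV/(1+r)^2
    = 34248.17518 + 34498.16186 + 987393.33547 = 1056139.67252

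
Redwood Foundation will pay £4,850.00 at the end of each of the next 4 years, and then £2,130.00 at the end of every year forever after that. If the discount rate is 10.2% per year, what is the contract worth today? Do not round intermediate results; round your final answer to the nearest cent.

£29467.19

PV of 4-year annuity: £4,850.00 × [1 − (1+0.102)^−4] / 0.102 = 15307.52331
Perpetuity value at year 4: £2,130.00 / 0.102 = 20882.35294
PV of perpetuity: 20882.35294 / (1+0.102)^4 = 14159.66745
Total PV = 15307.52331 + 14159.66745 = 29467.19076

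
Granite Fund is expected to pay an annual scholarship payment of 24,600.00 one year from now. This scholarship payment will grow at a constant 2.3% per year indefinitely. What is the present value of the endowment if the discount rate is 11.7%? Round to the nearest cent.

261702.13

Growing perpetuity: P = D₁ / (r − g) = 24,600.0000 / (0.117 − 0.023) = 261,702.13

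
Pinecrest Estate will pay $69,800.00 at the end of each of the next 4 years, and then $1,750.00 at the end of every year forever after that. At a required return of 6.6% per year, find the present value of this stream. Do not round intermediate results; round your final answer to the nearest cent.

PV of 4-year annuity: $69,800.00 × [1 − (1+0.066)^−4] / 0.066 = 238578.08362
Perpetuity value at year 4: $1,750.00 / 0.066 = 26515.15152
PV of perpetuity: 26515.15152 / (1+0.066)^4 = 20533.60930
Total PV = 238578.08362 + 20533.60930 = 259111.69292

$259111.69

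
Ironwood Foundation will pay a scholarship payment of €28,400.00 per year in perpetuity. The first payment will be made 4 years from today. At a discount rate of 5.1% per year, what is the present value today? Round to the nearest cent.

Value at end of year 3: C / r = €28,400.00 / 0.051 = €556,862.7451
Discount to today: PV = €556,862.7451 / (1 + 0.051)^3 = €556,862.7451 / 1.160936 = €479,667.19

€479667.19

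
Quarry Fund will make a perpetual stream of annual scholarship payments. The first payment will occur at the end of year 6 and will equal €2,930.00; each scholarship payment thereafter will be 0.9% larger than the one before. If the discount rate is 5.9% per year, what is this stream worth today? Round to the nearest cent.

€43996.47

Value at end of year 5: C₁ / (r − g) = €2,930.00 / (0.059 − 0.009) = €58,600.0000
Discount to today: PV = €58,600.0000 / (1 + 0.059)^5 = €58,600.0000 / 1.331925 = €43,996.47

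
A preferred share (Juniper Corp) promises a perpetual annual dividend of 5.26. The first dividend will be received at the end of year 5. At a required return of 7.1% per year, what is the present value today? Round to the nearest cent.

56.31

Value at end of year 4: C / r = 5.26 / 0.071 = 74.0845
Discount to today: PV = 74.0845 / (1 + 0.071)^4 = 74.0845 / 1.315703 = 56.31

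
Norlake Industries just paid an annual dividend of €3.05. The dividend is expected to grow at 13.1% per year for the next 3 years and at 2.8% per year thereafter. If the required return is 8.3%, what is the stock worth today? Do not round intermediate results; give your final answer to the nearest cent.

€74.91

D_1 = 3.44955
D_2 = 3.90144
D_3 = 4.41253
Terminal value at year 3: TV = D_3×(1+g_2)/(r−g_2) = 4.53608/0.055 = 82.47419
P_0 = D_1/(1+r)^1 + D_2/(1+r)^2 + D_3/(1+r)^3 + TV/(1+r)^3
    = 3.18518 + 3.32635 + 3.47378 + 64.92810 = 74.91341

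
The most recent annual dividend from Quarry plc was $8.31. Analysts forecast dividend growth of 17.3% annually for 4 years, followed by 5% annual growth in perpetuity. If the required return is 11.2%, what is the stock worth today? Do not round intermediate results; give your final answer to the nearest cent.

$212.31

D_1 = 9.74763
D_2 = 11.43397
D_3 = 13.41205
D_4 = 15.73233
Terminal value at year 4: TV = D_4×(1+g_2)/(r−g_2) = 16.51895/0.062 = 266.43464
P_0 = D_1/(1+r)^1 + D_2/(1+r)^2 + D_3/(1+r)^3 + D_4/(1+r)^4 + TV/(1+r)^4
    = 8.76585 + 9.24672 + 9.75395 + 10.28902 + 174.24950 = 212.30504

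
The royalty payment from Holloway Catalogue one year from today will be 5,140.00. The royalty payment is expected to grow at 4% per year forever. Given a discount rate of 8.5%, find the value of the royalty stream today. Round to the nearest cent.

114222.22

Growing perpetuity: P = D₁ / (r − g) = 5,140.0000 / (0.085 − 0.04) = 114,222.22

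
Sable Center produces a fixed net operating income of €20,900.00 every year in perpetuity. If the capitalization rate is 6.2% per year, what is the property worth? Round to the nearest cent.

€337096.77

Level perpetuity: PV = C / r = €20,900.00 / 0.062 = €337,096.77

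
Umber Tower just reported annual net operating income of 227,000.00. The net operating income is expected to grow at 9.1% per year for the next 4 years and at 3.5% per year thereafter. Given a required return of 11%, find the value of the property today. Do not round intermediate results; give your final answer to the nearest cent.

3793363.70

D_1 = 247657.00000
D_2 = 270193.78700
D_3 = 294781.42162
D_4 = 321606.53098
Terminal value at year 4: TV = D_4×(1+g_2)/(r−g_2) = 332862.75957/0.075 = 4438170.12758
P_0 = D_1/(1+r)^1 + D_2/(1+r)^2 + D_3/(1+r)^3 + D_4/(1+r)^4 + TV/(1+r)^4
    = 223114.41441 + 219295.33885 + 215541.63485 + 211852.18345 + 2923560.13156 = 3793363.70313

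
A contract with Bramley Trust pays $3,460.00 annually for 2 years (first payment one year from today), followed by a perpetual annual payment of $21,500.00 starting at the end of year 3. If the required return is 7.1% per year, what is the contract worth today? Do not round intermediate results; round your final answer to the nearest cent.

PV of 2-year annuity: $3,460.00 × [1 − (1+0.071)^−2] / 0.071 = 6247.08271
Perpetuity value at year 2: $21,500.00 / 0.071 = 302816.90141
PV of perpetuity: 302816.90141 / (1+0.071)^2 = 263998.32387
Total PV = 6247.08271 + 263998.32387 = 270245.40658

$270245.41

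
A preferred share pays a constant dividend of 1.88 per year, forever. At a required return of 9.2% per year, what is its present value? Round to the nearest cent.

20.43

Level perpetuity: PV = C / r = 1.88 / 0.092 = 20.43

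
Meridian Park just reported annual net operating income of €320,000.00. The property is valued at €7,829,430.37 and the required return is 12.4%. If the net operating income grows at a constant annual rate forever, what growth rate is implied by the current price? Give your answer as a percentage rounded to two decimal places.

P = D₀(1+g)/(r−g) ⇒ P(r−g) = D₀(1+g) ⇒ g(P+D₀) = P·r − D₀
g = (P·r − D₀)/(P + D₀) = (€7,829,430.37×0.124 − €320,000.00) / (€7,829,430.37 + €320,000.00) = 0.079864

7.99%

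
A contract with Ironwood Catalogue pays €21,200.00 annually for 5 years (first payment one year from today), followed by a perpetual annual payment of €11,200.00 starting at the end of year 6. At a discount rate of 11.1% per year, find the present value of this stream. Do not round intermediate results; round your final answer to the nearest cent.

PV of 5-year annuity: €21,200.00 × [1 − (1+0.111)^−5] / 0.111 = 78156.31466
Perpetuity value at year 5: €11,200.00 / 0.111 = 100900.90090
PV of perpetuity: 100900.90090 / (1+0.111)^5 = 59610.77240
Total PV = 78156.31466 + 59610.77240 = 137767.08706

€137767.09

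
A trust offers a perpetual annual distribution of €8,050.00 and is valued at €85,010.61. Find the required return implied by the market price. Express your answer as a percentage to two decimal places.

P = C/r ⇒ r = C/P = €8,050.00/€85,010.61 = 0.094694

9.47%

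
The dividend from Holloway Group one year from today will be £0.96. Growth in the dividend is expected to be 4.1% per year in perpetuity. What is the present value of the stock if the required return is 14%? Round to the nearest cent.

Growing perpetuity: P = D₁ / (r − g) = £0.9600 / (0.14 − 0.041) = £9.70

£9.70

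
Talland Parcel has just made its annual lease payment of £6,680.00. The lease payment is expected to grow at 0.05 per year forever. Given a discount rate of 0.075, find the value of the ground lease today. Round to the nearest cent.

D₁ = D₀ × (1 + g) = £6,680.00 × 1.05 = £7,014.0000
Growing perpetuity: P = D₁ / (r − g) = £7,014.0000 / (0.075 − 0.05) = £280,560.00

£280560.00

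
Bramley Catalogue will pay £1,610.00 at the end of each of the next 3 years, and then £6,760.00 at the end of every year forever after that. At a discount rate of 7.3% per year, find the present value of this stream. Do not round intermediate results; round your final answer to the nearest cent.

PV of 3-year annuity: £1,610.00 × [1 − (1+0.073)^−3] / 0.073 = 4202.09687
Perpetuity value at year 3: £6,760.00 / 0.073 = 92602.73973
PV of perpetuity: 92602.73973 / (1+0.073)^3 = 74959.15288
Total PV = 4202.09687 + 74959.15288 = 79161.24975

£79161.25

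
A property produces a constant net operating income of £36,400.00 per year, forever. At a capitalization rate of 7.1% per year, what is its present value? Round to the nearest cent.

Level perpetuity: PV = C / r = £36,400.00 / 0.071 = £512,676.06

£512676.06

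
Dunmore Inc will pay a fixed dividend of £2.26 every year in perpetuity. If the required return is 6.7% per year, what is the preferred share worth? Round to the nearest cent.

Level perpetuity: PV = C / r = £2.26 / 0.067 = £33.73

£33.73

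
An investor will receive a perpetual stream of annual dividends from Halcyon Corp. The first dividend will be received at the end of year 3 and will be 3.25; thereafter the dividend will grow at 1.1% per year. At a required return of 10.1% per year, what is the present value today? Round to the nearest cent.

29.79

Value at end of year 2: C₁ / (r − g) = 3.25 / (0.101 − 0.011) = 36.1111
Discount to today: PV = 36.1111 / (1 + 0.101)^2 = 36.1111 / 1.212201 = 29.79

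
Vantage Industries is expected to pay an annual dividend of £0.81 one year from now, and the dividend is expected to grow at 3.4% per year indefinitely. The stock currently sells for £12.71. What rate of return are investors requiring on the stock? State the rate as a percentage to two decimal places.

9.77%

P = D₁/(r − g) ⇒ r = D₁/P + g = £0.8100/£12.71 + 0.034 = 0.063729 + 0.034 = 0.097729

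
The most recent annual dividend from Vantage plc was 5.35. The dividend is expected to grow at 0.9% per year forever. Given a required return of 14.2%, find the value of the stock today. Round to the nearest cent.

40.59

D₁ = D₀ × (1 + g) = 5.35 × 1.009 = 5.3982
Growing perpetuity: P = D₁ / (r − g) = 5.3982 / (0.142 − 0.009) = 40.59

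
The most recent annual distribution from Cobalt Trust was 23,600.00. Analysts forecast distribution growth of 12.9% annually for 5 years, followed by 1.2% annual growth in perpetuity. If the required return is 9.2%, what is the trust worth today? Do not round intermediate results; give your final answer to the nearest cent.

483212.65

D_1 = 26644.40000
D_2 = 30081.52760
D_3 = 33962.04466
D_4 = 38343.14842
D_5 = 43289.41457
Terminal value at year 5: TV = D_5×(1+g_2)/(r−g_2) = 43808.88754/0.08 = 547611.09428
P_0 = D_1/(1+r)^1 + D_2/(1+r)^2 + D_3/(1+r)^3 + D_4/(1+r)^4 + D_5/(1+r)^5 + TV/(1+r)^5
    = 24399.63370 + 25226.36122 + 26081.10056 + 26964.80085 + 27878.44337 + 352662.30868 = 483212.64838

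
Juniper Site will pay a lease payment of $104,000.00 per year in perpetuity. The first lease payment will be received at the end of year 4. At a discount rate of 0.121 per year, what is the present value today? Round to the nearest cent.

Value at end of year 3: C / r = $104,000.00 / 0.121 = $859,504.1322
Discount to today: PV = $859,504.1322 / (1 + 0.121)^3 = $859,504.1322 / 1.408695 = $610,142.29

$610142.29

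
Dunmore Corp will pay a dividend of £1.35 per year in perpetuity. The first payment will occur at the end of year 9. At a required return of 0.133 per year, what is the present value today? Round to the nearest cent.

£3.74

Value at end of year 8: C / r = £1.35 / 0.133 = £10.1504
Discount to today: PV = £10.1504 / (1 + 0.133)^8 = £10.1504 / 2.715434 = £3.74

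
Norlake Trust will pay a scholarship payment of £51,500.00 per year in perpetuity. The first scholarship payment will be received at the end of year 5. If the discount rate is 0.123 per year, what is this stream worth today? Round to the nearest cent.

Value at end of year 4: C / r = £51,500.00 / 0.123 = £418,699.1870
Discount to today: PV = £418,699.1870 / (1 + 0.123)^4 = £418,699.1870 / 1.590446 = £263,258.92

£263258.92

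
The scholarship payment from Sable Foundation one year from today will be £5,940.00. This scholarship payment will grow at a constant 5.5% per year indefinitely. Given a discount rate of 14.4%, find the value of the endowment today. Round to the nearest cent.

£66741.57

Growing perpetuity: P = D₁ / (r − g) = £5,940.0000 / (0.144 − 0.055) = £66,741.57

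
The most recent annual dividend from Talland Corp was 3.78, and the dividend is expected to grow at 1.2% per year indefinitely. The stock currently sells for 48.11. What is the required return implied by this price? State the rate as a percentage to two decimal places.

9.15%

D₁ = 3.78 × 1.012 = 3.8254
P = D₁/(r − g) ⇒ r = D₁/P + g = 3.8254/48.11 + 0.012 = 0.079513 + 0.012 = 0.091513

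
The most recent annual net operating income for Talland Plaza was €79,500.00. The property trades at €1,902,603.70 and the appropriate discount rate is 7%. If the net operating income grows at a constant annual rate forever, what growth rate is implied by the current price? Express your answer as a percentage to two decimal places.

2.71%

P = D₀(1+g)/(r−g) ⇒ P(r−g) = D₀(1+g) ⇒ g(P+D₀) = P·r − D₀
g = (P·r − D₀)/(P + D₀) = (€1,902,603.70×0.07 − €79,500.00) / (€1,902,603.70 + €79,500.00) = 0.027083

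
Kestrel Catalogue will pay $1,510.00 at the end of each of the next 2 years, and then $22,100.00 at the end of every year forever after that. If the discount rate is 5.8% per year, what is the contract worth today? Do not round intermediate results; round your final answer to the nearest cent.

PV of 2-year annuity: $1,510.00 × [1 − (1+0.058)^−2] / 0.058 = 2776.20149
Perpetuity value at year 2: $22,100.00 / 0.058 = 381034.48276
PV of perpetuity: 381034.48276 / (1+0.058)^2 = 340402.65969
Total PV = 2776.20149 + 340402.65969 = 343178.86117

$343178.86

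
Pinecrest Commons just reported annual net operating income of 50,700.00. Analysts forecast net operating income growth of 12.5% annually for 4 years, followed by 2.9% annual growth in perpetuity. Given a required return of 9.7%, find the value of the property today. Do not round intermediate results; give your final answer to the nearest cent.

1064665.46

D_1 = 57037.50000
D_2 = 64167.18750
D_3 = 72188.08594
D_4 = 81211.59668
Terminal value at year 4: TV = D_4×(1+g_2)/(r−g_2) = 83566.73298/0.068 = 1228922.54387
P_0 = D_1/(1+r)^1 + D_2/(1+r)^2 + D_3/(1+r)^3 + D_4/(1+r)^4 + TV/(1+r)^4
    = 51994.07475 + 53321.17967 + 54682.15782 + 56077.87379 + 848590.17831 = 1064665.46433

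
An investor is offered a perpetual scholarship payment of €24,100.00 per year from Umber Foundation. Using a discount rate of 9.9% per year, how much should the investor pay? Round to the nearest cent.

Level perpetuity: PV = C / r = €24,100.00 / 0.099 = €243,434.34

€243434.34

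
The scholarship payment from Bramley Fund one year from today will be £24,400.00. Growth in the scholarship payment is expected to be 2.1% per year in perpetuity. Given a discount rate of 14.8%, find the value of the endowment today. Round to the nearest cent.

£192125.98

Growing perpetuity: P = D₁ / (r − g) = £24,400.0000 / (0.148 − 0.021) = £192,125.98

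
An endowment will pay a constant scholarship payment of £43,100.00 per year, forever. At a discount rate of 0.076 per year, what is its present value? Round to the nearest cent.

£567105.26

Level perpetuity: PV = C / r = £43,100.00 / 0.076 = £567,105.26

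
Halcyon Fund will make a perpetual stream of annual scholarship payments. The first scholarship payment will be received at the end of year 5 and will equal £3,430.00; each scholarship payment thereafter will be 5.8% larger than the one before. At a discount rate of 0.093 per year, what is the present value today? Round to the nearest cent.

£68666.58

Value at end of year 4: C₁ / (r − g) = £3,430.00 / (0.093 − 0.058) = £98,000.0000
Discount to today: PV = £98,000.0000 / (1 + 0.093)^4 = £98,000.0000 / 1.427186 = £68,666.58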